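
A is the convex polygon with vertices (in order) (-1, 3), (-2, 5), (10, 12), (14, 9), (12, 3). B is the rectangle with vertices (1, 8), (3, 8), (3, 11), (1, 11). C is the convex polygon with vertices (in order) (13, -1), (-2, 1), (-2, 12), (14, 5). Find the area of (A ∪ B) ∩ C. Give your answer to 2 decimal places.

|A ∪ B| = 95.
|(A ∪ B) ∩ C| = 63.83.

63.83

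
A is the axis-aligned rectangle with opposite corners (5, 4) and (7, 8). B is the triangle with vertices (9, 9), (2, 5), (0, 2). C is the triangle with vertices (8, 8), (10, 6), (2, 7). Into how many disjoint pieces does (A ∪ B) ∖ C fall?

2

(A ∪ B) ∖ C splits into 2 disjoint pieces (area 9.8435, area 0.9556).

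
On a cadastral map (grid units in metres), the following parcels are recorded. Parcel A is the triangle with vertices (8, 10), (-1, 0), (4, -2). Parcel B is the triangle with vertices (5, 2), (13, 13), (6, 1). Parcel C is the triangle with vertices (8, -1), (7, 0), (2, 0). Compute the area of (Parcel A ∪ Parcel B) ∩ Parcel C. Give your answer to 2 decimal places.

0.56

The region (Parcel A ∪ Parcel B) ∩ Parcel C is the polygon with vertices (4.526,-0.421), (2,0), (4.667,0).
By the shoelace formula its area is 0.56.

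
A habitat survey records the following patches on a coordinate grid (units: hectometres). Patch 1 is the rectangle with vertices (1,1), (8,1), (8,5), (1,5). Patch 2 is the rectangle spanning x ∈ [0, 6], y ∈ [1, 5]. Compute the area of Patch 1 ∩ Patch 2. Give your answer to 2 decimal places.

20.00

|Patch 1∩Patch 2|: x∈[1,6], y∈[1,5] → 5·4 = 20.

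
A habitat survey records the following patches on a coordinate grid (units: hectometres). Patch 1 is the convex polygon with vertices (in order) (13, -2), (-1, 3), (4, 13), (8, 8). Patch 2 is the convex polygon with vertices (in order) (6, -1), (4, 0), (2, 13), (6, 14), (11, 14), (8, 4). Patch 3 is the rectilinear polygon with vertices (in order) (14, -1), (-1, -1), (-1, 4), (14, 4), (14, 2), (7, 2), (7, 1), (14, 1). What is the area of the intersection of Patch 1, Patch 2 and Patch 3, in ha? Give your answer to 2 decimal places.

11.95

The intersection is the polygon with vertices (3.385,4), (8,4), (7.2,2), (7,2), (7,1.5), (6.525,0.312), (3.802,1.285).
By the shoelace formula its area is 11.95.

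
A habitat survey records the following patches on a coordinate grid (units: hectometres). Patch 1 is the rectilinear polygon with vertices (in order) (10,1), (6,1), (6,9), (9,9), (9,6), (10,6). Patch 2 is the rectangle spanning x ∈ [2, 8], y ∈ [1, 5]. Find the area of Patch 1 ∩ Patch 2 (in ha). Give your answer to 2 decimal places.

The intersection is the polygon with vertices (6,1), (6,5), (8,5), (8,1).
By the shoelace formula its area is 8.00.

8.00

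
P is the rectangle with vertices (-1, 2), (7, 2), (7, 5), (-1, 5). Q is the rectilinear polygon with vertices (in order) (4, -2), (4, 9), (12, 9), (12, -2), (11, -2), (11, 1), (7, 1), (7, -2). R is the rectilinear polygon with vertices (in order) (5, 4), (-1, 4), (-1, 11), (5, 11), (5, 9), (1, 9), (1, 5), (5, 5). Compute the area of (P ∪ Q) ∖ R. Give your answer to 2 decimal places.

85.00

|P ∪ Q| = 91.
|(P ∪ Q) ∩ R| = 6.
|(P ∪ Q) ∖ R| = 91 − 6 = 85.00.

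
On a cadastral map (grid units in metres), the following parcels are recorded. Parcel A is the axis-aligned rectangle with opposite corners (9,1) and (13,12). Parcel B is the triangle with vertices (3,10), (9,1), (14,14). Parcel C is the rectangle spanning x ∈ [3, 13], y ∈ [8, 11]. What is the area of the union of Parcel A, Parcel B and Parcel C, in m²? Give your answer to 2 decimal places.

85.01

By inclusion–exclusion:
Individual areas: |Parcel A| = 44, |Parcel B| = 61.5, |Parcel C| = 30.
|Parcel A∩Parcel B| = 23.2.
|Parcel A∩Parcel C|: x∈[9,13], y∈[8,11] → 4·3 = 12.
|Parcel B∩Parcel C| = 25.0994.
|Parcel A∩Parcel B∩Parcel C| = 9.8077.
|Parcel A ∪ Parcel B ∪ Parcel C| = 135.5 − 60.2994 + 9.8077 = 85.01.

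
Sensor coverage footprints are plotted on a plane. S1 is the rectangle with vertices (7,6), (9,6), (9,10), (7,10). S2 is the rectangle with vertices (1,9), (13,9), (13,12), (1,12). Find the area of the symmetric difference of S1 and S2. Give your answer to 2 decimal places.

|S1∩S2|: x∈[7,9], y∈[9,10] → 2·1 = 2.
|S1 △ S2| = |S1| + |S2| − 2·|S1∩S2| = 8 + 36 − 4 = 40.00.

40.00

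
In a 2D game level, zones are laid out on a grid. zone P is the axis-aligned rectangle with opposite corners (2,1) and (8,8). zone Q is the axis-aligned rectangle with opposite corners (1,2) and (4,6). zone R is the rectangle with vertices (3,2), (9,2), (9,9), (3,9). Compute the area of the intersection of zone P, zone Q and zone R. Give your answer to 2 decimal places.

4.00

The intersection is the polygon with vertices (4,6), (4,2), (3,2), (3,6).
By the shoelace formula its area is 4.00.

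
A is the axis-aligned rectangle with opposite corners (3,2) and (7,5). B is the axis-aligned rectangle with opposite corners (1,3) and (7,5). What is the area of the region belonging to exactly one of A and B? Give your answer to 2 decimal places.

8.00

|A∩B|: x∈[3,7], y∈[3,5] → 4·2 = 8.
|A △ B| = |A| + |B| − 2·|A∩B| = 12 + 12 − 16 = 8.00.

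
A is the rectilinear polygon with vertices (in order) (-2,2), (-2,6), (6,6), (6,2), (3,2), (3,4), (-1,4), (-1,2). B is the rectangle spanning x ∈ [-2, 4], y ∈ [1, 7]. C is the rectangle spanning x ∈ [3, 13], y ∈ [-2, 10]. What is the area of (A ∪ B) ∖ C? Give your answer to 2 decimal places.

|A ∪ B| = 44.
|(A ∪ B) ∩ C| = 14.
|(A ∪ B) ∖ C| = 44 − 14 = 30.00.

30.00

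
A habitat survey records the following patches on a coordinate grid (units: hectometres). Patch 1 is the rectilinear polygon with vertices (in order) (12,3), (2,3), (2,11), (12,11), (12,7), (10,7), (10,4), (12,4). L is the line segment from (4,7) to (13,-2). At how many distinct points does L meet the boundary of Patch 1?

The segment meets the boundary at (8,3).

1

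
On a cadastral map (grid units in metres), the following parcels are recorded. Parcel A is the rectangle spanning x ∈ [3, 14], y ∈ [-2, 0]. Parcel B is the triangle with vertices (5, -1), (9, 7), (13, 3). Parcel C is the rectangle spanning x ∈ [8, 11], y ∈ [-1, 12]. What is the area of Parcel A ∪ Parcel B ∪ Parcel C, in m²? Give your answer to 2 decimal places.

By inclusion–exclusion:
Individual areas: |Parcel A| = 22, |Parcel B| = 24, |Parcel C| = 39.
|Parcel A∩Parcel B| = 0.75.
|Parcel A∩Parcel C|: x∈[8,11], y∈[-1,0] → 3·1 = 3.
|Parcel B∩Parcel C| = 14.25.
|Parcel A∩Parcel B∩Parcel C| = 0.
|Parcel A ∪ Parcel B ∪ Parcel C| = 85 − 18 + 0 = 67.00.

67.00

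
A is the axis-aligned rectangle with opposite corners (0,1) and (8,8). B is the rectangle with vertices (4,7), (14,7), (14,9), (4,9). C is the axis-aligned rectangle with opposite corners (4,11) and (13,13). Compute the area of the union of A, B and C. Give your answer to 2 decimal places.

90.00

By inclusion–exclusion:
Individual areas: |A| = 56, |B| = 20, |C| = 18.
|A∩B|: x∈[4,8], y∈[7,8] → 4·1 = 4.
|A∩C| = 0 (no overlap).
|B∩C| = 0 (no overlap).
|A∩B∩C| = 0.
|A ∪ B ∪ C| = 94 − 4 + 0 = 90.00.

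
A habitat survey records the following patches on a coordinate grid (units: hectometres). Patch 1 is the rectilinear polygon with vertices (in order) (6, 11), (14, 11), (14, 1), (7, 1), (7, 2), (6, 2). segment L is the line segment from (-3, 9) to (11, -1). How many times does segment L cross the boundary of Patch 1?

The segment meets the boundary at (8.2,1), (7,1.857), (6.8,2), (6,2.571).

4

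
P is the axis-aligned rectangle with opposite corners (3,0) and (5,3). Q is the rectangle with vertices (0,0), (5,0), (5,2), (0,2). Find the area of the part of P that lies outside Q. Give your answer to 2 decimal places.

2.00

|P∩Q|: x∈[3,5], y∈[0,2] → 2·2 = 4.
|P| = 6.
|P ∖ Q| = |P| − |P∩Q| = 6 − 4 = 2.00.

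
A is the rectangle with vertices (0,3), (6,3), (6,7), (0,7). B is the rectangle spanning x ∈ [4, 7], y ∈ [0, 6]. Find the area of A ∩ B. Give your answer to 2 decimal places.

6.00

|A∩B|: x∈[4,6], y∈[3,6] → 2·3 = 6.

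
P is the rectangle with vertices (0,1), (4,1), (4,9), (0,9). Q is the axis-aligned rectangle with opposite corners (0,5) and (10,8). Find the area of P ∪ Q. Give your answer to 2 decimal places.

50.00

By inclusion–exclusion:
Individual areas: |P| = 32, |Q| = 30.
|P∩Q|: x∈[0,4], y∈[5,8] → 4·3 = 12.
|P ∪ Q| = 62 − 12 = 50.00.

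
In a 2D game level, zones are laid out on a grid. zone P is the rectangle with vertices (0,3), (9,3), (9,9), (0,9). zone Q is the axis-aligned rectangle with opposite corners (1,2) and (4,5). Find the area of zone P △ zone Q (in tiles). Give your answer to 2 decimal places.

|zone P∩zone Q|: x∈[1,4], y∈[3,5] → 3·2 = 6.
|zone P △ zone Q| = |zone P| + |zone Q| − 2·|zone P∩zone Q| = 54 + 9 − 12 = 51.00.

51.00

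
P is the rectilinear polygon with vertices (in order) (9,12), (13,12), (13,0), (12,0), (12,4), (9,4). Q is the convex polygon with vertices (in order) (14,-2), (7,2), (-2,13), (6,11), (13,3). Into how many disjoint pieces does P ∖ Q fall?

P ∖ Q is a single connected region.

1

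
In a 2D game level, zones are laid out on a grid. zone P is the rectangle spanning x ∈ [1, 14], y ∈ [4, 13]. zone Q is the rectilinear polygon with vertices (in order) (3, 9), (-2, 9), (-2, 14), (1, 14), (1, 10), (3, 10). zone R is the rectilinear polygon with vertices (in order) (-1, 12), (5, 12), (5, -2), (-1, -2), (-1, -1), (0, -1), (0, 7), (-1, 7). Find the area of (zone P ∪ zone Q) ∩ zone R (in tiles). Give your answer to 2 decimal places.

38.00

The region (zone P ∪ zone Q) ∩ zone R is the polygon with vertices (1,4), (1,9), (-1,9), (-1,12), (5,12), (5,4).
By the shoelace formula its area is 38.00.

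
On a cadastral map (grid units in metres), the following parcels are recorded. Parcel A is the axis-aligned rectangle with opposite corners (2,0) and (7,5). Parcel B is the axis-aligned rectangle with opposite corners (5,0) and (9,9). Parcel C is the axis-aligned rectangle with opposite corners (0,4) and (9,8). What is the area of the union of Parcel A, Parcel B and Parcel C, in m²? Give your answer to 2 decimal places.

68.00

By inclusion–exclusion:
Individual areas: |Parcel A| = 25, |Parcel B| = 36, |Parcel C| = 36.
|Parcel A∩Parcel B|: x∈[5,7], y∈[0,5] → 2·5 = 10.
|Parcel A∩Parcel C|: x∈[2,7], y∈[4,5] → 5·1 = 5.
|Parcel B∩Parcel C|: x∈[5,9], y∈[4,8] → 4·4 = 16.
|Parcel A∩Parcel B∩Parcel C| = 2.
|Parcel A ∪ Parcel B ∪ Parcel C| = 97 − 31 + 2 = 68.00.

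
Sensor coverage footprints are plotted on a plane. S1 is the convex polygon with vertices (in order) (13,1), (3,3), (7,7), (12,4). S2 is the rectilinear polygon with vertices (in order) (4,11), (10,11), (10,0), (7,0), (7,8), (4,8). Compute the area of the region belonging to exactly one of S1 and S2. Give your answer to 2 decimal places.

|S1| = 30, |S2| = 42, |S1∩S2| = 12.6.
|S1 △ S2| = |S1| + |S2| − 2·|S1∩S2| = 30 + 42 − 25.2 = 46.80.

46.80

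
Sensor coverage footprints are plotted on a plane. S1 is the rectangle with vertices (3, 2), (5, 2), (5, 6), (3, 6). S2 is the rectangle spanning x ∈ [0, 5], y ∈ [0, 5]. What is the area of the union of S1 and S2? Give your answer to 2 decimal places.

27.00

By inclusion–exclusion:
Individual areas: |S1| = 8, |S2| = 25.
|S1∩S2|: x∈[3,5], y∈[2,5] → 2·3 = 6.
|S1 ∪ S2| = 33 − 6 = 27.00.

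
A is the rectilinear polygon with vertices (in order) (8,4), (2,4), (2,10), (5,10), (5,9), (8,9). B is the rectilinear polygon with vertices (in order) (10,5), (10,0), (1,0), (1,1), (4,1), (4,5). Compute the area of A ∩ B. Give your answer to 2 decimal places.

4.00

The intersection is the polygon with vertices (4,4), (4,5), (8,5), (8,4).
By the shoelace formula its area is 4.00.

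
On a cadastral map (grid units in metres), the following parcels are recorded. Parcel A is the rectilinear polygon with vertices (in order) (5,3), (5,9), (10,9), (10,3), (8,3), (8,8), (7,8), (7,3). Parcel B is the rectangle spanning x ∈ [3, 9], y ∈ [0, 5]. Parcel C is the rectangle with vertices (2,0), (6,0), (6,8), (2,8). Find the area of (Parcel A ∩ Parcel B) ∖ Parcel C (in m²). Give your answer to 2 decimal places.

|Parcel A ∩ Parcel B| = 6.
|(Parcel A ∩ Parcel B) ∩ Parcel C| = 2.
|(Parcel A ∩ Parcel B) ∖ Parcel C| = 6 − 2 = 4.00.

4.00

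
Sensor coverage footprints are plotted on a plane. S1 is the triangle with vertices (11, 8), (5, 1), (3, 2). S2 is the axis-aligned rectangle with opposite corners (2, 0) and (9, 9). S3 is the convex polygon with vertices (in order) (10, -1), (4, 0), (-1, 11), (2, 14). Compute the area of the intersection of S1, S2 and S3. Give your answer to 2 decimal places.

The intersection is the polygon with vertices (3.118,1.941), (3.068,2.051), (6.857,4.893), (7.425,3.829), (5,1).
By the shoelace formula its area is 6.91.

6.91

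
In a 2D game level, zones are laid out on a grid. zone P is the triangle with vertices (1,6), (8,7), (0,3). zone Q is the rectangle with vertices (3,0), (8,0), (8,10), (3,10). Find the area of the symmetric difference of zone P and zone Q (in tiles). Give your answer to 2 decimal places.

|zone P| = 10, |zone Q| = 50, |zone P∩zone Q| = 4.4643.
|zone P △ zone Q| = |zone P| + |zone Q| − 2·|zone P∩zone Q| = 10 + 50 − 8.9286 = 51.07.

51.07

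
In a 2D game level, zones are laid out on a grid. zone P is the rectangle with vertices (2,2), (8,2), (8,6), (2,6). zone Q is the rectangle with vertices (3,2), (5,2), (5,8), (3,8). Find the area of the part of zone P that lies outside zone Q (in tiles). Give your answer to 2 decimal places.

|zone P∩zone Q|: x∈[3,5], y∈[2,6] → 2·4 = 8.
|zone P| = 24.
|zone P ∖ zone Q| = |zone P| − |zone P∩zone Q| = 24 − 8 = 16.00.

16.00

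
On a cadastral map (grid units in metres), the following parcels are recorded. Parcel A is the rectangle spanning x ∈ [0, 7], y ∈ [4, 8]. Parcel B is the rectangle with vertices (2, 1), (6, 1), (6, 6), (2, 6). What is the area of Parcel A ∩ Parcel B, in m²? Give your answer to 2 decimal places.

8.00

|Parcel A∩Parcel B|: x∈[2,6], y∈[4,6] → 4·2 = 8.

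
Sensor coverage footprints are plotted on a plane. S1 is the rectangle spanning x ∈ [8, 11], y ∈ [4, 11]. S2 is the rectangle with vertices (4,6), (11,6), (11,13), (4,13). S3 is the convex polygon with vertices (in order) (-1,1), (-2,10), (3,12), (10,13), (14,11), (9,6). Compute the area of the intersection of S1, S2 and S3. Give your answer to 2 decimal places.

13.00

The intersection is the polygon with vertices (8,6), (8,11), (11,11), (11,8), (9,6).
By the shoelace formula its area is 13.00.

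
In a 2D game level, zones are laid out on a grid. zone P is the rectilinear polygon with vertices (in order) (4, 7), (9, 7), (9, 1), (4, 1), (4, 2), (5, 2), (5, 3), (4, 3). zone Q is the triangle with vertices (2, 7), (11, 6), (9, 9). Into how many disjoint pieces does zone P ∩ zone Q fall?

zone P ∩ zone Q is a single connected region.

1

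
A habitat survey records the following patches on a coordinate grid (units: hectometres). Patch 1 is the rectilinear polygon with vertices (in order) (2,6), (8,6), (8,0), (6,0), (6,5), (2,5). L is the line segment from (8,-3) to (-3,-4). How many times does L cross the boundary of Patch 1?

The segment lies entirely outside Patch 1 and never meets its boundary.

0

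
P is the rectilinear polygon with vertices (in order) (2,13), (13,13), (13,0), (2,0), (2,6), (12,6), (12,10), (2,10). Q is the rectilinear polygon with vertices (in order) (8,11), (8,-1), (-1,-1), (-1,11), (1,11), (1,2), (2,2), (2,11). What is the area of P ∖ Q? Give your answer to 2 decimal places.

|P| = 103, |P∩Q| = 42.
|P ∖ Q| = |P| − |P∩Q| = 103 − 42 = 61.00.

61.00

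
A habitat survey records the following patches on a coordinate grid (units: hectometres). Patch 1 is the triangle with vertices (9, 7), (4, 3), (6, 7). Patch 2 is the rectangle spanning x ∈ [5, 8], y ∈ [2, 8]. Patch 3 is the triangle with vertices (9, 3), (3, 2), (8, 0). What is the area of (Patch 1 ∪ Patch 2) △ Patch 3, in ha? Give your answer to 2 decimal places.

24.00

|Patch 1 ∪ Patch 2| = 19.
|(Patch 1 ∪ Patch 2) ∩ Patch 3| = 1.75.
|(Patch 1 ∪ Patch 2) △ Patch 3| = 19 + 8.5 − 3.5 = 24.00.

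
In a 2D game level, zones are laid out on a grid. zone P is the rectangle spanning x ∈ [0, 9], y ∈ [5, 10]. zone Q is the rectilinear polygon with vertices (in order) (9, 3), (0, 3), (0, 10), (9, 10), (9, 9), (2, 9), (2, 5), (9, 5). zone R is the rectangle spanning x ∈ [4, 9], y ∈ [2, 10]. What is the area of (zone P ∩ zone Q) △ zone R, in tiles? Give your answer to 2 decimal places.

47.00

|zone P ∩ zone Q| = 17.
|(zone P ∩ zone Q) ∩ zone R| = 5.
|(zone P ∩ zone Q) △ zone R| = 17 + 40 − 10 = 47.00.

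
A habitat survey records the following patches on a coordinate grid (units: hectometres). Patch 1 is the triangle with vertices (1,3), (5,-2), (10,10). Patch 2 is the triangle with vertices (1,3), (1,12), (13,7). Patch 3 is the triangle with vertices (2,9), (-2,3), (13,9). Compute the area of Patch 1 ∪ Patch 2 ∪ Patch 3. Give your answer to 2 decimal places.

84.11

By inclusion–exclusion:
Individual areas: |Patch 1| = 36.5, |Patch 2| = 54, |Patch 3| = 33.
|Patch 1∩Patch 2| = 13.3907.
|Patch 1∩Patch 3| = 4.7614.
|Patch 2∩Patch 3| = 25.699.
|Patch 1∩Patch 2∩Patch 3| = 4.4575.
|Patch 1 ∪ Patch 2 ∪ Patch 3| = 123.5 − 43.851 + 4.4575 = 84.11.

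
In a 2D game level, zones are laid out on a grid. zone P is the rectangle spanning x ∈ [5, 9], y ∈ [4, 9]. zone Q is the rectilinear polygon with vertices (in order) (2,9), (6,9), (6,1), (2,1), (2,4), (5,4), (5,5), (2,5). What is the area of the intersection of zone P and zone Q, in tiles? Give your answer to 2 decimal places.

5.00

The intersection is the polygon with vertices (6,9), (6,4), (5,4), (5,5), (5,9).
By the shoelace formula its area is 5.00.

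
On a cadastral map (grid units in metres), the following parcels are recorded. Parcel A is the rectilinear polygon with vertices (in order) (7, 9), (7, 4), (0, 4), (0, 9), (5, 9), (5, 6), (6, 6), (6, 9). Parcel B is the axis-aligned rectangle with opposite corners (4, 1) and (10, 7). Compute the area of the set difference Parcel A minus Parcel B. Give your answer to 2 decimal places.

24.00

|Parcel A| = 32, |Parcel A∩Parcel B| = 8.
|Parcel A ∖ Parcel B| = |Parcel A| − |Parcel A∩Parcel B| = 32 − 8 = 24.00.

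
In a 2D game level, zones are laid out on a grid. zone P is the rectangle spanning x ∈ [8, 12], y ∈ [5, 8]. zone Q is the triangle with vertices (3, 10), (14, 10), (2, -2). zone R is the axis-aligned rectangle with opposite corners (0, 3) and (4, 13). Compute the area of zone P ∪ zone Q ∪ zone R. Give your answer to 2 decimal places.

By inclusion–exclusion:
Individual areas: |zone P| = 12, |zone Q| = 66, |zone R| = 40.
|zone P∩zone Q| = 7.5.
|zone P∩zone R| = 0 (no overlap).
|zone Q∩zone R| = 9.0417.
|zone P∩zone Q∩zone R| = 0.
|zone P ∪ zone Q ∪ zone R| = 118 − 16.5417 + 0 = 101.46.

101.46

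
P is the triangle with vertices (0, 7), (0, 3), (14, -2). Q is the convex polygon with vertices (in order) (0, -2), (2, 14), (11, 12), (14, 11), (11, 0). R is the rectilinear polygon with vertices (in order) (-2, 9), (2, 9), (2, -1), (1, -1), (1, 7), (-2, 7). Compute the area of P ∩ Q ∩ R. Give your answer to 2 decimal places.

3.56

The intersection is the polygon with vertices (1.041,6.331), (2,5.714), (2,2.286), (1,2.643), (1,6).
By the shoelace formula its area is 3.56.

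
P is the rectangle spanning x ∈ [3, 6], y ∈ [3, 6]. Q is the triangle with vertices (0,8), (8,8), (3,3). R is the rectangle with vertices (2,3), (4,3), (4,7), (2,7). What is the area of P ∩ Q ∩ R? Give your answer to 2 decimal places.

The intersection is the polygon with vertices (4,6), (4,4), (3,3), (3,6).
By the shoelace formula its area is 2.50.

2.50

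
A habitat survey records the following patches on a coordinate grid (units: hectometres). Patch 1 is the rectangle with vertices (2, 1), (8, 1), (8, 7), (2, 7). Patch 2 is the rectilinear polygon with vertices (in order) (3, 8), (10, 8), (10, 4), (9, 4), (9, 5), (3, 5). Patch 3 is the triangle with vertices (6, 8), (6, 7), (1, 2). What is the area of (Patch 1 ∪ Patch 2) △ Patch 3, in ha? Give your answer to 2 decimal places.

|Patch 1 ∪ Patch 2| = 48.
|(Patch 1 ∪ Patch 2) ∩ Patch 3| = 2.4.
|(Patch 1 ∪ Patch 2) △ Patch 3| = 48 + 2.5 − 4.8 = 45.70.

45.70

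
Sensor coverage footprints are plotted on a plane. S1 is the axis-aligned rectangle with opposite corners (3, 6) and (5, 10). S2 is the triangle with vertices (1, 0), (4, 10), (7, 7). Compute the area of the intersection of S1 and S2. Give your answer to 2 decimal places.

The intersection is the polygon with vertices (5,6), (3,6), (3,6.667), (4,10), (5,9).
By the shoelace formula its area is 5.83.

5.83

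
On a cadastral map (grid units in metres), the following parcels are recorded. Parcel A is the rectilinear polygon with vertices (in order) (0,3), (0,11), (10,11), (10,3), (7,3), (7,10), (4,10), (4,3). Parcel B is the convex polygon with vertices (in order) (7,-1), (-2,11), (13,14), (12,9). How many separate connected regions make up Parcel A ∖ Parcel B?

Parcel A ∖ Parcel B splits into 2 disjoint pieces (area 10.6667, area 1).

2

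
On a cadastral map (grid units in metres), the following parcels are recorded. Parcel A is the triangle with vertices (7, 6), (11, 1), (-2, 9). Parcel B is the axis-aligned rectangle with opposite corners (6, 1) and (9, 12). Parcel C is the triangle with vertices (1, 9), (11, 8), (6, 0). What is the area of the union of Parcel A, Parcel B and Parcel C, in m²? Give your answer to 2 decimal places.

61.60

By inclusion–exclusion:
Individual areas: |Parcel A| = 16.5, |Parcel B| = 33, |Parcel C| = 42.5.
|Parcel A∩Parcel B| = 6.2051.
|Parcel A∩Parcel C| = 11.6706.
|Parcel B∩Parcel C| = 17.5375.
|Parcel A∩Parcel B∩Parcel C| = 5.0118.
|Parcel A ∪ Parcel B ∪ Parcel C| = 92 − 35.4132 + 5.0118 = 61.60.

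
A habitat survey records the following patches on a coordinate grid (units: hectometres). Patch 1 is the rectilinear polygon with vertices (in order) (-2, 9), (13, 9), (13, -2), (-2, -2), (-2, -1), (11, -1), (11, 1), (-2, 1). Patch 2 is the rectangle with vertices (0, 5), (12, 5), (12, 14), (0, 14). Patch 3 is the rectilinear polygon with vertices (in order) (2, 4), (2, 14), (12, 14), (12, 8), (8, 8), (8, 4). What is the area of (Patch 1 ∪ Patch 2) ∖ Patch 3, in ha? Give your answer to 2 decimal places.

115.00

|Patch 1 ∪ Patch 2| = 199.
|(Patch 1 ∪ Patch 2) ∩ Patch 3| = 84.
|(Patch 1 ∪ Patch 2) ∖ Patch 3| = 199 − 84 = 115.00.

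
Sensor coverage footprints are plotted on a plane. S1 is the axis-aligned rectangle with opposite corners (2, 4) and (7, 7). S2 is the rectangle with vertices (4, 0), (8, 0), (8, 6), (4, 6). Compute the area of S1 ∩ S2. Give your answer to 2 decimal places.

|S1∩S2|: x∈[4,7], y∈[4,6] → 3·2 = 6.

6.00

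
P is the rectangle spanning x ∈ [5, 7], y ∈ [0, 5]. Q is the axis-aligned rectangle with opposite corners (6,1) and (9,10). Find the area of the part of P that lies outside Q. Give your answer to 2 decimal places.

6.00

|P∩Q|: x∈[6,7], y∈[1,5] → 1·4 = 4.
|P| = 10.
|P ∖ Q| = |P| − |P∩Q| = 10 − 4 = 6.00.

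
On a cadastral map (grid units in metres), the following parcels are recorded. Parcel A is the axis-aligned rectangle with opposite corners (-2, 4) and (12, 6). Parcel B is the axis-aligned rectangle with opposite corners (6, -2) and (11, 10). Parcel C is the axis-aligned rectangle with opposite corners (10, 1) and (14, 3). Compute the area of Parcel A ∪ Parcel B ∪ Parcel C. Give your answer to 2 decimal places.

84.00

By inclusion–exclusion:
Individual areas: |Parcel A| = 28, |Parcel B| = 60, |Parcel C| = 8.
|Parcel A∩Parcel B|: x∈[6,11], y∈[4,6] → 5·2 = 10.
|Parcel A∩Parcel C| = 0 (no overlap).
|Parcel B∩Parcel C|: x∈[10,11], y∈[1,3] → 1·2 = 2.
|Parcel A∩Parcel B∩Parcel C| = 0.
|Parcel A ∪ Parcel B ∪ Parcel C| = 96 − 12 + 0 = 84.00.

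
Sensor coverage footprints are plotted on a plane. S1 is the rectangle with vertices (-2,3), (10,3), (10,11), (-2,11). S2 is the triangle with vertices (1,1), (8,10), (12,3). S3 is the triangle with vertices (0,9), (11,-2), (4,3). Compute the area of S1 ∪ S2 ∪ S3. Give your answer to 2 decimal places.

112.08

By inclusion–exclusion:
Individual areas: |S1| = 96, |S2| = 42.5, |S3| = 11.
|S1∩S2| = 29.5556.
|S1∩S3| = 6.
|S2∩S3| = 4.483.
|S1∩S2∩S3| = 2.6146.
|S1 ∪ S2 ∪ S3| = 149.5 − 40.0386 + 2.6146 = 112.08.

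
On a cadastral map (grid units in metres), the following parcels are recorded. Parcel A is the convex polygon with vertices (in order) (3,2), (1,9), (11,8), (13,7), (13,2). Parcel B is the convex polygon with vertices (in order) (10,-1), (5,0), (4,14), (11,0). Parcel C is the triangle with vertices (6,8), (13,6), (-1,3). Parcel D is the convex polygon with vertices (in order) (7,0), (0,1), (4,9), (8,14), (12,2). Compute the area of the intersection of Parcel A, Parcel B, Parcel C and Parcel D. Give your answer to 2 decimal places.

The intersection is the polygon with vertices (4.699,4.221), (4.505,6.932), (6,8), (7.167,7.667), (8.484,5.032).
By the shoelace formula its area is 10.07.

10.07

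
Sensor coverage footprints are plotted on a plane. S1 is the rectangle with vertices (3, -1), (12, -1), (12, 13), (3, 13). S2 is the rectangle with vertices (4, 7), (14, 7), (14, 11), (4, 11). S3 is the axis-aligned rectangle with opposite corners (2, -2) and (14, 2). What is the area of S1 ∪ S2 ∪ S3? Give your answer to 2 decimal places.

155.00

By inclusion–exclusion:
Individual areas: |S1| = 126, |S2| = 40, |S3| = 48.
|S1∩S2|: x∈[4,12], y∈[7,11] → 8·4 = 32.
|S1∩S3|: x∈[3,12], y∈[-1,2] → 9·3 = 27.
|S2∩S3| = 0 (no overlap).
|S1∩S2∩S3| = 0.
|S1 ∪ S2 ∪ S3| = 214 − 59 + 0 = 155.00.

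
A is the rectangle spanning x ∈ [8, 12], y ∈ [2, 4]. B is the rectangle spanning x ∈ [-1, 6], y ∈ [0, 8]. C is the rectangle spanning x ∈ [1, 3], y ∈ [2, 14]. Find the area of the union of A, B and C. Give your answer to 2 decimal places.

76.00

By inclusion–exclusion:
Individual areas: |A| = 8, |B| = 56, |C| = 24.
|A∩B| = 0 (no overlap).
|A∩C| = 0 (no overlap).
|B∩C|: x∈[1,3], y∈[2,8] → 2·6 = 12.
|A∩B∩C| = 0.
|A ∪ B ∪ C| = 88 − 12 + 0 = 76.00.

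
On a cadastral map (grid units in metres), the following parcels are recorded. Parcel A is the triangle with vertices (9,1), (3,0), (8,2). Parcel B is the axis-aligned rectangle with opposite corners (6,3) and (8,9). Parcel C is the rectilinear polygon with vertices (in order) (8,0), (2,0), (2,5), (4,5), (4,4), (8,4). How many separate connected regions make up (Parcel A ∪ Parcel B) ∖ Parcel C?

(Parcel A ∪ Parcel B) ∖ Parcel C splits into 2 disjoint pieces (area 0.5833, area 10).

2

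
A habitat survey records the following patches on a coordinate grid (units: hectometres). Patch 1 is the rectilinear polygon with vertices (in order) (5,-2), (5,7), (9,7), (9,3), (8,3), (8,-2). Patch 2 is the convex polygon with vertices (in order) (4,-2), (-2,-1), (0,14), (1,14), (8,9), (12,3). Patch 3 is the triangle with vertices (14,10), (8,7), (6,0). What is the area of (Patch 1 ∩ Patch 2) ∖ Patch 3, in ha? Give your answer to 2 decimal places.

18.04

|Patch 1 ∩ Patch 2| = 26.3125.
|(Patch 1 ∩ Patch 2) ∩ Patch 3| = 8.275.
|(Patch 1 ∩ Patch 2) ∖ Patch 3| = 26.3125 − 8.275 = 18.04.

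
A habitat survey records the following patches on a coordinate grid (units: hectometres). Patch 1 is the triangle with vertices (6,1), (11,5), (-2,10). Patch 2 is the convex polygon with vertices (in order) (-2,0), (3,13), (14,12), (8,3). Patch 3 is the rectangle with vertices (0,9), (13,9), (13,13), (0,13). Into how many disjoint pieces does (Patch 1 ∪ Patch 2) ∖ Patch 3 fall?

2

(Patch 1 ∪ Patch 2) ∖ Patch 3 splits into 2 disjoint pieces (area 79.8632, area 0.7955).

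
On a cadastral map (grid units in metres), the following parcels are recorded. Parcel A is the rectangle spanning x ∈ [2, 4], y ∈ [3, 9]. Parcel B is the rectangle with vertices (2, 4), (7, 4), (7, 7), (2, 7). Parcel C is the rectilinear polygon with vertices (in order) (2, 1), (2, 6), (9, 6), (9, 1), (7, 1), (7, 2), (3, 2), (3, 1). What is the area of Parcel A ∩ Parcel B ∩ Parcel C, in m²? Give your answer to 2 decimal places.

The intersection is the polygon with vertices (2,4), (2,6), (4,6), (4,4).
By the shoelace formula its area is 4.00.

4.00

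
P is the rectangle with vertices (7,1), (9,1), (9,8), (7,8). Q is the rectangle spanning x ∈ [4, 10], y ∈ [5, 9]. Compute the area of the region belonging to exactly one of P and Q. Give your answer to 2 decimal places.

|P∩Q|: x∈[7,9], y∈[5,8] → 2·3 = 6.
|P △ Q| = |P| + |Q| − 2·|P∩Q| = 14 + 24 − 12 = 26.00.

26.00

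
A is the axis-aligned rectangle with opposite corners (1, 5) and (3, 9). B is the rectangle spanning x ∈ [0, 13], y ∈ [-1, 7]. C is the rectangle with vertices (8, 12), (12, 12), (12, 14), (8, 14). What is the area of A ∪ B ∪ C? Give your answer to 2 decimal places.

By inclusion–exclusion:
Individual areas: |A| = 8, |B| = 104, |C| = 8.
|A∩B|: x∈[1,3], y∈[5,7] → 2·2 = 4.
|A∩C| = 0 (no overlap).
|B∩C| = 0 (no overlap).
|A∩B∩C| = 0.
|A ∪ B ∪ C| = 120 − 4 + 0 = 116.00.

116.00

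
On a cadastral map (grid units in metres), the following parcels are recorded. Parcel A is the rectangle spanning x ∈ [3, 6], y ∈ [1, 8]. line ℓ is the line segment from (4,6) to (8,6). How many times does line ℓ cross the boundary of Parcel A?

1

The segment meets the boundary at (6,6).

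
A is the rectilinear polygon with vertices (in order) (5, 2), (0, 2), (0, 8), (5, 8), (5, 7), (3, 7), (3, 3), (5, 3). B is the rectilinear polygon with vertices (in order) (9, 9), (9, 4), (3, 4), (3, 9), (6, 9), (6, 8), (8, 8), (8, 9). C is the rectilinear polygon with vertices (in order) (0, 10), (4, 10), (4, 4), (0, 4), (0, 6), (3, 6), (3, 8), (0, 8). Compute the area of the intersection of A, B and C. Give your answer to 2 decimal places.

1.00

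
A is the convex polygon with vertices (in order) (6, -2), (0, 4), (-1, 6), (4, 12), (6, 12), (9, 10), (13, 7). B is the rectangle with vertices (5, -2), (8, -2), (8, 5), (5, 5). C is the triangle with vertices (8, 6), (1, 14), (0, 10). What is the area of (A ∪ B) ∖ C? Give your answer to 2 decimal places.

101.16

|A ∪ B| = 110.5714.
|(A ∪ B) ∩ C| = 9.4132.
|(A ∪ B) ∖ C| = 110.5714 − 9.4132 = 101.16.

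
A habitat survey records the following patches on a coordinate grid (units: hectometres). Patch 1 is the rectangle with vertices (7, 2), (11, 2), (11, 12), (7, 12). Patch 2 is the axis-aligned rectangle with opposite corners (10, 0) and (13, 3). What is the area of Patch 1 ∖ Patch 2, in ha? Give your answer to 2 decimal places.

|Patch 1∩Patch 2|: x∈[10,11], y∈[2,3] → 1·1 = 1.
|Patch 1| = 40.
|Patch 1 ∖ Patch 2| = |Patch 1| − |Patch 1∩Patch 2| = 40 − 1 = 39.00.

39.00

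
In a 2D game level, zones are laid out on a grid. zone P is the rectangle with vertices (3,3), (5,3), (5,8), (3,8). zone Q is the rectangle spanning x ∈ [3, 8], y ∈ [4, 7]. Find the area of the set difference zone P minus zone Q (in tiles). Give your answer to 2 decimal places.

4.00

|zone P∩zone Q|: x∈[3,5], y∈[4,7] → 2·3 = 6.
|zone P| = 10.
|zone P ∖ zone Q| = |zone P| − |zone P∩zone Q| = 10 − 6 = 4.00.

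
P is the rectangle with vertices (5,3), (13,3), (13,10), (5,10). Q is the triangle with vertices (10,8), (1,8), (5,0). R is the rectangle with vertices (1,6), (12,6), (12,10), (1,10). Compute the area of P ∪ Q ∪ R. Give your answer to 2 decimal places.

By inclusion–exclusion:
Individual areas: |P| = 56, |Q| = 36, |R| = 44.
|P∩Q| = 17.1875.
|P∩R|: x∈[5,12], y∈[6,10] → 7·4 = 28.
|Q∩R| = 15.75.
|P∩Q∩R| = 8.75.
|P ∪ Q ∪ R| = 136 − 60.9375 + 8.75 = 83.81.

83.81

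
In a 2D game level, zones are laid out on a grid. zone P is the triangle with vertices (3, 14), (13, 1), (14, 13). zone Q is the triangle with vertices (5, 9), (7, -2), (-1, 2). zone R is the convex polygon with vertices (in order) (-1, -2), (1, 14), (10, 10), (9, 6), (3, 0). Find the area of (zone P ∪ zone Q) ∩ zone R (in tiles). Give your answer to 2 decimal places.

43.29

|zone P ∪ zone Q| = 106.5.
|(zone P ∪ zone Q) ∩ zone R| = 43.29.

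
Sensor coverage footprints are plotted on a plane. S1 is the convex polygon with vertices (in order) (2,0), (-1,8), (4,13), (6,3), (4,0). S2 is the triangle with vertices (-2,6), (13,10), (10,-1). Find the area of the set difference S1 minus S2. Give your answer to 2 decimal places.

30.98

|S1| = 53.5, |S1∩S2| = 22.5171.
|S1 ∖ S2| = |S1| − |S1∩S2| = 53.5 − 22.5171 = 30.98.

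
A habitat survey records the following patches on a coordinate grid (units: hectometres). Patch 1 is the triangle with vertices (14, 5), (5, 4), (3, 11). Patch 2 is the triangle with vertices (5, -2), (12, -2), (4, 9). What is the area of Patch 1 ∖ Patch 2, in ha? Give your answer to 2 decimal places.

25.67

|Patch 1| = 32.5, |Patch 1∩Patch 2| = 6.8336.
|Patch 1 ∖ Patch 2| = |Patch 1| − |Patch 1∩Patch 2| = 32.5 − 6.8336 = 25.67.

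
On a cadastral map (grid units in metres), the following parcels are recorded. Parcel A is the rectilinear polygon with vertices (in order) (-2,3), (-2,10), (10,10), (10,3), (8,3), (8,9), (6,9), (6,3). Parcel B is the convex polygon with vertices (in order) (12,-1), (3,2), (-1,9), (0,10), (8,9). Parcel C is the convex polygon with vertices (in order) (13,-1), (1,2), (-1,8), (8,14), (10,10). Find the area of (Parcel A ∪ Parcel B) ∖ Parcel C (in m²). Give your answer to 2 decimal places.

|Parcel A ∪ Parcel B| = 103.7857.
|(Parcel A ∪ Parcel B) ∩ Parcel C| = 89.2579.
|(Parcel A ∪ Parcel B) ∖ Parcel C| = 103.7857 − 89.2579 = 14.53.

14.53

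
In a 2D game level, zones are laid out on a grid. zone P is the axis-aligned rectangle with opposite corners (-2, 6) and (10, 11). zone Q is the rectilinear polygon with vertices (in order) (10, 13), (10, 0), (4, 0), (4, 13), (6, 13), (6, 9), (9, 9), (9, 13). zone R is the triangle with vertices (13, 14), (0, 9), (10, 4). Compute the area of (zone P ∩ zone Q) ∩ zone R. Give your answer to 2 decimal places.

22.72

|zone P ∩ zone Q| = 24.
|(zone P ∩ zone Q) ∩ zone R| = 22.72.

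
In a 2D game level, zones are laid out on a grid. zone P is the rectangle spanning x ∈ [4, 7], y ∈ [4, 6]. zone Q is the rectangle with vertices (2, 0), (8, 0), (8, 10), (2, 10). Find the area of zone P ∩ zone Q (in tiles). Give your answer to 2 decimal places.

6.00

|zone P∩zone Q|: x∈[4,7], y∈[4,6] → 3·2 = 6.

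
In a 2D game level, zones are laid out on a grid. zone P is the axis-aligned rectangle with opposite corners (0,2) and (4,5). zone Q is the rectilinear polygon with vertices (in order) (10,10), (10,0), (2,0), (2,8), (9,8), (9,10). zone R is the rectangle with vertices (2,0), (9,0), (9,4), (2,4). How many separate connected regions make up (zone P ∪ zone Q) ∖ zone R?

(zone P ∪ zone Q) ∖ zone R is a single connected region.

1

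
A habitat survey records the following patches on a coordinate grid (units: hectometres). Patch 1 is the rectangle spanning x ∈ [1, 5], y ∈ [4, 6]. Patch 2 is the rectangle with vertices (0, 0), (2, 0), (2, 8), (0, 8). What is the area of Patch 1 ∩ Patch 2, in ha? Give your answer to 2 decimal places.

|Patch 1∩Patch 2|: x∈[1,2], y∈[4,6] → 1·2 = 2.

2.00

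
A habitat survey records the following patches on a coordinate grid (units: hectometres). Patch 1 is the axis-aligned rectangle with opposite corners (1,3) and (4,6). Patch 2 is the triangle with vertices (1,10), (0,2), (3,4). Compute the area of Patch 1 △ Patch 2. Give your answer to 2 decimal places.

10.83

|Patch 1| = 9, |Patch 2| = 11, |Patch 1∩Patch 2| = 4.5833.
|Patch 1 △ Patch 2| = |Patch 1| + |Patch 2| − 2·|Patch 1∩Patch 2| = 9 + 11 − 9.1667 = 10.83.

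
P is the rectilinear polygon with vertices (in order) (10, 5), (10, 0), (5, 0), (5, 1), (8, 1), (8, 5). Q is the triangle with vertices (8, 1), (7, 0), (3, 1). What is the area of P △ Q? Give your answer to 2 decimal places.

11.50

|P| = 13, |Q| = 2.5, |P∩Q| = 2.
|P △ Q| = |P| + |Q| − 2·|P∩Q| = 13 + 2.5 − 4 = 11.50.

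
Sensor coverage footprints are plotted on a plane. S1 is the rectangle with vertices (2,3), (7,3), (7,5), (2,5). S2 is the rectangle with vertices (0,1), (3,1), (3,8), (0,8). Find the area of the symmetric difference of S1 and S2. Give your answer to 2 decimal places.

27.00

|S1∩S2|: x∈[2,3], y∈[3,5] → 1·2 = 2.
|S1 △ S2| = |S1| + |S2| − 2·|S1∩S2| = 10 + 21 − 4 = 27.00.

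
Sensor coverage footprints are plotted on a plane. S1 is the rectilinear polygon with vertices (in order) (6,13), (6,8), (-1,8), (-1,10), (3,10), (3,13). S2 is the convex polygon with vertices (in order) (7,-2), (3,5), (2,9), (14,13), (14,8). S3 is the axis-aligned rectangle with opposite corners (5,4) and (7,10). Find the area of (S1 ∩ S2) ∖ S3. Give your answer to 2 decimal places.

4.54

|S1 ∩ S2| = 6.5417.
|(S1 ∩ S2) ∩ S3| = 2.
|(S1 ∩ S2) ∖ S3| = 6.5417 − 2 = 4.54.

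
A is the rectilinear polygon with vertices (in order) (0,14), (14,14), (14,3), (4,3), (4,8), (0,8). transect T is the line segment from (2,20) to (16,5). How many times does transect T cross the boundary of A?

The segment meets the boundary at (14,7.143), (7.6,14).

2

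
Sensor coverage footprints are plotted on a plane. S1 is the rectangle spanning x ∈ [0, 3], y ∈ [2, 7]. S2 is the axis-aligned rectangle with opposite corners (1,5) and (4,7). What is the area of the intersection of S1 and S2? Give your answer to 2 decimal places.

|S1∩S2|: x∈[1,3], y∈[5,7] → 2·2 = 4.

4.00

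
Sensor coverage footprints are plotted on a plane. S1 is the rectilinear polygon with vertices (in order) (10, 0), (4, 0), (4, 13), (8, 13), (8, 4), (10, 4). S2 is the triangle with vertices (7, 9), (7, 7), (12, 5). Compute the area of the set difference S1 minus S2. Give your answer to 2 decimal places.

|S1| = 60, |S1∩S2| = 1.8.
|S1 ∖ S2| = |S1| − |S1∩S2| = 60 − 1.8 = 58.20.

58.20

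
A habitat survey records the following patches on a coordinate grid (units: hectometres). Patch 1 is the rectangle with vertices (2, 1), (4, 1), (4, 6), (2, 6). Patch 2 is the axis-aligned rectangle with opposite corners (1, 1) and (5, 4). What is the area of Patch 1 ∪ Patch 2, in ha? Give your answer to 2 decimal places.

16.00

By inclusion–exclusion:
Individual areas: |Patch 1| = 10, |Patch 2| = 12.
|Patch 1∩Patch 2|: x∈[2,4], y∈[1,4] → 2·3 = 6.
|Patch 1 ∪ Patch 2| = 22 − 6 = 16.00.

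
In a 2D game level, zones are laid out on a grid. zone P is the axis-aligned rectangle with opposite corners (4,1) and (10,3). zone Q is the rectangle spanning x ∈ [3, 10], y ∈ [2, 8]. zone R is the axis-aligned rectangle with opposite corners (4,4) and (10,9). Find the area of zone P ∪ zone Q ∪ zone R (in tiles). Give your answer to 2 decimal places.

54.00

By inclusion–exclusion:
Individual areas: |zone P| = 12, |zone Q| = 42, |zone R| = 30.
|zone P∩zone Q|: x∈[4,10], y∈[2,3] → 6·1 = 6.
|zone P∩zone R| = 0 (no overlap).
|zone Q∩zone R|: x∈[4,10], y∈[4,8] → 6·4 = 24.
|zone P∩zone Q∩zone R| = 0.
|zone P ∪ zone Q ∪ zone R| = 84 − 30 + 0 = 54.00.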